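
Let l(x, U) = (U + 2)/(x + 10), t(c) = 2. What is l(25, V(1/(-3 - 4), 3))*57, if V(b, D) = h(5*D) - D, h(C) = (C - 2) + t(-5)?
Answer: 114/5 ≈ 22.800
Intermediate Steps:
h(C) = C (h(C) = (C - 2) + 2 = (-2 + C) + 2 = C)
V(b, D) = 4*D (V(b, D) = 5*D - D = 4*D)
l(x, U) = (2 + U)/(10 + x)
l(25, V(1/(-3 - 4), 3))*57 = ((2 + 4*3)/(10 + 25))*57 = ((2 + 12)/35)*57 = ((1/35)*14)*57 = (2/5)*57 = 114/5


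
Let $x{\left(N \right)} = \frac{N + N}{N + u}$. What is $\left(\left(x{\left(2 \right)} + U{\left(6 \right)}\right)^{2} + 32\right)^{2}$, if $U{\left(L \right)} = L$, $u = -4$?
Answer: $2304$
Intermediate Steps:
$x{\left(N \right)} = \frac{2 N}{-4 + N}$ ($x{\left(N \right)} = \frac{N + N}{N - 4} = \frac{2 N}{-4 + N}$)
$\left(\left(x{\left(2 \right)} + U{\left(6 \right)}\right)^{2} + 32\right)^{2} = \left(\left(2 \cdot 2 \frac{1}{-4 + 2} + 6\right)^{2} + 32\right)^{2} = \left(\left(2 \cdot 2 \frac{1}{-2} + 6\right)^{2} + 32\right)^{2} = \left(\left(2 \cdot 2 \left(- \frac{1}{2}\right) + 6\right)^{2} + 32\right)^{2} = \left(\left(-2 + 6\right)^{2} + 32\right)^{2} = \left(4^{2} + 32\right)^{2} = \left(16 + 32\right)^{2} = 48^{2} = 2304$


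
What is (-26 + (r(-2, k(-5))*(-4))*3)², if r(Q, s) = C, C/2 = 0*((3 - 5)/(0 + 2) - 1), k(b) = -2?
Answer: 676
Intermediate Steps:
C = 0 (C = 2*(0*((3 - 5)/(0 + 2) - 1)) = 2*(0*(-2/2 - 1)) = 2*(0*(-2*½ - 1)) = 2*(0*(-1 - 1)) = 2*(0*(-2)) = 2*0 = 0)
r(Q, s) = 0
(-26 + (r(-2, k(-5))*(-4))*3)² = (-26 + (0*(-4))*3)² = (-26 + 0*3)² = (-26 + 0)² = (-26)² = 676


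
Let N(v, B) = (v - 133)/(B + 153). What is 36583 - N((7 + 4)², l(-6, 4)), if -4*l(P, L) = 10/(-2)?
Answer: 22571759/617 ≈ 36583.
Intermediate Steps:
l(P, L) = 5/4 (l(P, L) = -5/(2*(-2)) = -5*(-1)/(2*2) = -¼*(-5) = 5/4)
N(v, B) = (-133 + v)/(153 + B)
36583 - N((7 + 4)², l(-6, 4)) = 36583 - (-133 + (7 + 4)²)/(153 + 5/4) = 36583 - (-133 + 11²)/617/4 = 36583 - 4*(-133 + 121)/617 = 36583 - 4*(-12)/617 = 36583 - 1*(-48/617) = 36583 + 48/617 = 22571759/617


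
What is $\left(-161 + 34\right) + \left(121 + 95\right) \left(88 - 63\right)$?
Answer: $5273$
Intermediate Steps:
$\left(-161 + 34\right) + \left(121 + 95\right) \left(88 - 63\right) = -127 + 216 \cdot 25 = -127 + 5400 = 5273$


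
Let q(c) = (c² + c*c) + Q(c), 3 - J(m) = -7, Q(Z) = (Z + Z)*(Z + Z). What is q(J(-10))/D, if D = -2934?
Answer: -100/489 ≈ -0.20450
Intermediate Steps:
Q(Z) = 4*Z² (Q(Z) = (2*Z)*(2*Z) = 4*Z²)
J(m) = 10 (J(m) = 3 - 1*(-7) = 3 + 7 = 10)
q(c) = 6*c² (q(c) = (c² + c*c) + 4*c² = (c² + c²) + 4*c² = 2*c² + 4*c² = 6*c²)
q(J(-10))/D = (6*10²)/(-2934) = (6*100)*(-1/2934) = 600*(-1/2934) = -100/489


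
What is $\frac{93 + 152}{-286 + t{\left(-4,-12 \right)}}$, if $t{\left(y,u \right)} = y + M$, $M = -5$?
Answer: $- \frac{49}{59} \approx -0.83051$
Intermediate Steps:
$t{\left(y,u \right)} = -5 + y$ ($t{\left(y,u \right)} = y - 5 = -5 + y$)
$\frac{93 + 152}{-286 + t{\left(-4,-12 \right)}} = \frac{93 + 152}{-286 - 9} = \frac{245}{-286 - 9} = \frac{245}{-295} = 245 \left(- \frac{1}{295}\right) = - \frac{49}{59}$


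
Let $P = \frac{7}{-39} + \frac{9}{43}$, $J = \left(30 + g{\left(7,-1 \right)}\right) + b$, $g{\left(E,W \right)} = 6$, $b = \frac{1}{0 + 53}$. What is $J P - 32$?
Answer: $- \frac{2748742}{88881} \approx -30.926$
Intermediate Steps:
$b = \frac{1}{53} \approx 0.018868$
$J = \frac{1909}{53}$ ($J = \left(30 + 6\right) + \frac{1}{53} = 36 + \frac{1}{53} = \frac{1909}{53} \approx 36.019$)
$P = \frac{50}{1677}$ ($P = 7 \left(- \frac{1}{39}\right) + 9 \cdot \frac{1}{43} = - \frac{7}{39} + \frac{9}{43} = \frac{50}{1677} \approx 0.029815$)
$J P - 32 = \frac{1909}{53} \cdot \frac{50}{1677} - 32 = \frac{95450}{88881} - 32 = - \frac{2748742}{88881}$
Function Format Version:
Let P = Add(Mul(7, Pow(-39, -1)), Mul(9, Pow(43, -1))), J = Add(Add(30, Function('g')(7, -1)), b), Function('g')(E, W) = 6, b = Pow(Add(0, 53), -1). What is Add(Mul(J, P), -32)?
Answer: Rational(-2748742, 88881) ≈ -30.926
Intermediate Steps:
b = Rational(1, 53) (b = Pow(53, -1) = Rational(1, 53) ≈ 0.018868)
J = Rational(1909, 53) (J = Add(Add(30, 6), Rational(1, 53)) = Add(36, Rational(1, 53)) = Rational(1909, 53) ≈ 36.019)
P = Rational(50, 1677) (P = Add(Mul(7, Rational(-1, 39)), Mul(9, Rational(1, 43))) = Add(Rational(-7, 39), Rational(9, 43)) = Rational(50, 1677) ≈ 0.029815)
Add(Mul(J, P), -32) = Add(Mul(Rational(1909, 53), Rational(50, 1677)), -32) = Add(Rational(95450, 88881), -32) = Rational(-2748742, 88881)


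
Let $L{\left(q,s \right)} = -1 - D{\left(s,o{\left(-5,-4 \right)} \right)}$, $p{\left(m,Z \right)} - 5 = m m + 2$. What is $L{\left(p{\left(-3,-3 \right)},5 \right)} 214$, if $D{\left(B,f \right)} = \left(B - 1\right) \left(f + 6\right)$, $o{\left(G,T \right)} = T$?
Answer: $-1926$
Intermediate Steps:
$D{\left(B,f \right)} = \left(-1 + B\right) \left(6 + f\right)$
$p{\left(m,Z \right)} = 7 + m^{2}$ ($p{\left(m,Z \right)} = 5 + \left(m m + 2\right) = 5 + \left(m^{2} + 2\right) = 5 + \left(2 + m^{2}\right) = 7 + m^{2}$)
$L{\left(q,s \right)} = 1 - 2 s$ ($L{\left(q,s \right)} = -1 - \left(-6 - -4 + 6 s + s \left(-4\right)\right) = -1 - \left(-6 + 4 + 6 s - 4 s\right) = -1 - \left(-2 + 2 s\right) = 1 - 2 s$)
$L{\left(p{\left(-3,-3 \right)},5 \right)} 214 = \left(1 - 10\right) 214 = \left(-9\right) 214 = -1926$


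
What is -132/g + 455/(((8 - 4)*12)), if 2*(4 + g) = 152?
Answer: 367/48 ≈ 7.6458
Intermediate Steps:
g = 72 (g = -4 + (½)*152 = -4 + 76 = 72)
-132/g + 455/(((8 - 4)*12)) = -132/72 + 455/(((8 - 4)*12)) = -132*1/72 + 455/((4*12)) = -11/6 + 455/48 = 367/48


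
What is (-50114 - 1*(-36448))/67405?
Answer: -13666/67405 ≈ -0.20274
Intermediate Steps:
(-50114 - 1*(-36448))/67405 = (-50114 + 36448)*(1/67405) = -13666*1/67405 = -13666/67405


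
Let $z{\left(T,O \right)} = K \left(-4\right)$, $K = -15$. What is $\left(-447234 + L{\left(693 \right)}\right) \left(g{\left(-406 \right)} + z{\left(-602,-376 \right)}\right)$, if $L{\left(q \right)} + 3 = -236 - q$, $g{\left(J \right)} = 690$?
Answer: $-336124500$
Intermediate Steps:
$L{\left(q \right)} = -239 - q$ ($L{\left(q \right)} = -3 - \left(236 + q\right) = -239 - q$)
$z{\left(T,O \right)} = 60$ ($z{\left(T,O \right)} = \left(-15\right) \left(-4\right) = 60$)
$\left(-447234 + L{\left(693 \right)}\right) \left(g{\left(-406 \right)} + z{\left(-602,-376 \right)}\right) = \left(-447234 - 932\right) \left(690 + 60\right) = \left(-447234 - 932\right) 750 = \left(-448166\right) 750 = -336124500$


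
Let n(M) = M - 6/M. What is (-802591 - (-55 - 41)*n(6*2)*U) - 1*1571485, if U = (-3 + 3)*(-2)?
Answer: -2374076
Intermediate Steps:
U = 0 (U = 0*(-2) = 0)
n(M) = M - 6/M
(-802591 - (-55 - 41)*n(6*2)*U) - 1*1571485 = (-802591 - (-55 - 41)*(6*2 - 6/(6*2))*0) - 1*1571485 = (-802591 - (-96*(12 - 6/12))*0) - 1571485 = (-802591 - (-96*(12 - 6*1/12))*0) - 1571485 = (-802591 - (-96*(12 - 1/2))*0) - 1571485 = (-802591 - (-96*23/2)*0) - 1571485 = (-802591 - (-1104)*0) - 1571485 = (-802591 - 1*0) - 1571485 = (-802591 + 0) - 1571485 = -802591 - 1571485 = -2374076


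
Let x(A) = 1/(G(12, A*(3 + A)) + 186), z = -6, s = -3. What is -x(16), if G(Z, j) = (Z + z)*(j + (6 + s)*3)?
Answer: -1/2064 ≈ -0.00048450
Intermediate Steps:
G(Z, j) = (-6 + Z)*(9 + j) (G(Z, j) = (Z - 6)*(j + (6 - 3)*3) = (-6 + Z)*(j + 3*3) = (-6 + Z)*(j + 9) = (-6 + Z)*(9 + j))
x(A) = 1/(240 + 6*A*(3 + A)) (x(A) = 1/((-54 - 6*A*(3 + A) + 9*12 + 12*(A*(3 + A))) + 186) = 1/((-54 - 6*A*(3 + A) + 108 + 12*A*(3 + A)) + 186) = 1/((54 + 6*A*(3 + A)) + 186) = 1/(240 + 6*A*(3 + A)))
-x(16) = -1/(6*(40 + 16*(3 + 16))) = -1/(6*(40 + 16*19)) = -1/(6*(40 + 304)) = -1/(6*344) = -1*1/2064 = -1/2064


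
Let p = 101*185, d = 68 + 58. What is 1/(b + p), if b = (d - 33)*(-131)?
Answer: 1/6502 ≈ 0.00015380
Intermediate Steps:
d = 126
b = -12183 (b = (126 - 33)*(-131) = 93*(-131) = -12183)
p = 18685
1/(b + p) = 1/(-12183 + 18685) = 1/6502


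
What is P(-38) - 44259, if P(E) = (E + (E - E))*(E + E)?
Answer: -41371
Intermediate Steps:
P(E) = 2*E² (P(E) = (E + 0)*(2*E) = E*(2*E) = 2*E²)
P(-38) - 44259 = 2*(-38)² - 44259 = 2*1444 - 44259 = 2888 - 44259 = -41371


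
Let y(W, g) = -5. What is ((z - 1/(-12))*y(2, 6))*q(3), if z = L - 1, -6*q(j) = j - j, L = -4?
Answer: 0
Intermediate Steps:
q(j) = 0 (q(j) = -(j - j)/6 = -1/6*0 = 0)
z = -5 (z = -4 - 1 = -5)
((z - 1/(-12))*y(2, 6))*q(3) = ((-5 - 1/(-12))*(-5))*0 = ((-5 - 1*(-1/12))*(-5))*0 = ((-5 + 1/12)*(-5))*0 = -59/12*(-5)*0 = (295/12)*0 = 0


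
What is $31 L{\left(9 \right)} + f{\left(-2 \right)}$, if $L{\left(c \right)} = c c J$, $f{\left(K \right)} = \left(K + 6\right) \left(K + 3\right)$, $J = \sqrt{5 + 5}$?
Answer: $4 + 2511 \sqrt{10} \approx 7944.5$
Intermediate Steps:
$J = \sqrt{10} \approx 3.1623$
$f{\left(K \right)} = \left(3 + K\right) \left(6 + K\right)$ ($f{\left(K \right)} = \left(6 + K\right) \left(3 + K\right) = \left(3 + K\right) \left(6 + K\right)$)
$L{\left(c \right)} = \sqrt{10} c^{2}$ ($L{\left(c \right)} = c c \sqrt{10} = c^{2} \sqrt{10} = \sqrt{10} c^{2}$)
$31 L{\left(9 \right)} + f{\left(-2 \right)} = 31 \sqrt{10} \cdot 9^{2} + \left(18 + \left(-2\right)^{2} + 9 \left(-2\right)\right) = 31 \sqrt{10} \cdot 81 + \left(18 + 4 - 18\right) = 31 \cdot 81 \sqrt{10} + 4 = 2511 \sqrt{10} + 4 = 4 + 2511 \sqrt{10}$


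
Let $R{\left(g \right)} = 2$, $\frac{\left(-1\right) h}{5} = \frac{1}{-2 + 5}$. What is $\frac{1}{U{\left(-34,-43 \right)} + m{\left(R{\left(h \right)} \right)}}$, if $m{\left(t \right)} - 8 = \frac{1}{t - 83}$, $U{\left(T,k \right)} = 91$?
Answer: $\frac{81}{8018} \approx 0.010102$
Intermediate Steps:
$h = - \frac{5}{3}$ ($h = - \frac{5}{-2 + 5} = - \frac{5}{3} \approx -1.6667$)
$m{\left(t \right)} = 8 + \frac{1}{-83 + t}$ ($m{\left(t \right)} = 8 + \frac{1}{t - 83} = 8 + \frac{1}{-83 + t}$)
$\frac{1}{U{\left(-34,-43 \right)} + m{\left(R{\left(h \right)} \right)}} = \frac{1}{91 + \frac{-663 + 8 \cdot 2}{-83 + 2}} = \frac{1}{91 + \frac{-663 + 16}{-81}} = \frac{1}{91 - - \frac{647}{81}} = \frac{1}{91 + \frac{647}{81}} = \frac{1}{\frac{8018}{81}} = \frac{81}{8018}$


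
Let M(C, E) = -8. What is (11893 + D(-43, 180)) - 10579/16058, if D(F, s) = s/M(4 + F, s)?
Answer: 95302955/8029 ≈ 11870.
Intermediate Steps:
D(F, s) = -s/8 (D(F, s) = s/(-8) = s*(-⅛) = -s/8)
(11893 + D(-43, 180)) - 10579/16058 = (11893 - ⅛*180) - 10579/16058 = (11893 - 45/2) - 10579*1/16058 = 23741/2 - 10579/16058 = 95302955/8029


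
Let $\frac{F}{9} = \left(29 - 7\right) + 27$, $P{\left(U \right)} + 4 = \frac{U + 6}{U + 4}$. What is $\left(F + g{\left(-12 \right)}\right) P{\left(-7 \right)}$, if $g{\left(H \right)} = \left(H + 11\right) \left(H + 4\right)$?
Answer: $- \frac{4939}{3} \approx -1646.3$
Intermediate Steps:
$P{\left(U \right)} = -4 + \frac{6 + U}{4 + U}$ ($P{\left(U \right)} = -4 + \frac{U + 6}{U + 4} = -4 + \frac{6 + U}{4 + U}$)
$g{\left(H \right)} = \left(4 + H\right) \left(11 + H\right)$ ($g{\left(H \right)} = \left(11 + H\right) \left(4 + H\right) = \left(4 + H\right) \left(11 + H\right)$)
$F = 441$ ($F = 9 \left(\left(29 - 7\right) + 27\right) = 9 \left(22 + 27\right) = 9 \cdot 49 = 441$)
$\left(F + g{\left(-12 \right)}\right) P{\left(-7 \right)} = \left(441 + \left(44 + \left(-12\right)^{2} + 15 \left(-12\right)\right)\right) \frac{-10 - -21}{4 - 7} = \left(441 + \left(44 + 144 - 180\right)\right) \frac{-10 + 21}{-3} = \left(441 + 8\right) \left(\left(- \frac{1}{3}\right) 11\right) = 449 \left(- \frac{11}{3}\right) = - \frac{4939}{3}$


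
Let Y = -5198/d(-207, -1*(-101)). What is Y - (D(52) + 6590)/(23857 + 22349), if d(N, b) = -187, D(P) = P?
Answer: 780839/28237 ≈ 27.653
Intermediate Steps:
Y = 5198/187 (Y = -5198/(-187) = -5198*(-1/187) = 5198/187 ≈ 27.797)
Y - (D(52) + 6590)/(23857 + 22349) = 5198/187 - (52 + 6590)/(23857 + 22349) = 5198/187 - 6642/46206 = 5198/187 - 1*369/2567 = 5198/187 - 369/2567 = 780839/28237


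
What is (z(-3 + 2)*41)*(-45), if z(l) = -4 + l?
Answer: 9225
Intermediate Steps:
(z(-3 + 2)*41)*(-45) = ((-4 + (-3 + 2))*41)*(-45) = ((-4 - 1)*41)*(-45) = -5*41*(-45) = -205*(-45) = 9225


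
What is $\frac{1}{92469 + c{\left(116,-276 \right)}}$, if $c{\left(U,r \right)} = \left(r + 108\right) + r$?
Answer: $\frac{1}{92025} \approx 1.0867 \cdot 10^{-5}$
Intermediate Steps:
$c{\left(U,r \right)} = 108 + 2 r$ ($c{\left(U,r \right)} = \left(108 + r\right) + r = 108 + 2 r$)
$\frac{1}{92469 + c{\left(116,-276 \right)}} = \frac{1}{92469 + \left(108 + 2 \left(-276\right)\right)} = \frac{1}{92469 + \left(108 - 552\right)} = \frac{1}{92469 - 444} = \frac{1}{92025}$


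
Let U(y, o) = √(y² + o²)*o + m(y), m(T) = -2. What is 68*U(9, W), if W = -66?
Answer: -136 - 13464*√493 ≈ -2.9909e+5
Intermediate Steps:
U(y, o) = -2 + o*√(o² + y²) (U(y, o) = √(y² + o²)*o - 2 = √(o² + y²)*o - 2 = o*√(o² + y²) - 2 = -2 + o*√(o² + y²))
68*U(9, W) = 68*(-2 - 66*√((-66)² + 9²)) = 68*(-2 - 66*√(4356 + 81)) = 68*(-2 - 198*√493) = -136 - 13464*√493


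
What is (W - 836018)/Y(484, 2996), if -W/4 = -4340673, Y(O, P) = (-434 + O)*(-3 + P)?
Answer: 8263337/74825 ≈ 110.44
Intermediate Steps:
W = 17362692 (W = -4*(-4340673) = 17362692)
(W - 836018)/Y(484, 2996) = (17362692 - 836018)/(1302 - 434*2996 - 3*484 + 484*2996) = 16526674/(1302 - 1300264 - 1452 + 1450064) = 16526674/149650 = 16526674*(1/149650) = 8263337/74825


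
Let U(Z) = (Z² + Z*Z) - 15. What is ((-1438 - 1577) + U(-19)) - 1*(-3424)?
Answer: 1116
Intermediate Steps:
U(Z) = -15 + 2*Z² (U(Z) = (Z² + Z²) - 15 = 2*Z² - 15 = -15 + 2*Z²)
((-1438 - 1577) + U(-19)) - 1*(-3424) = ((-1438 - 1577) + (-15 + 2*(-19)²)) - 1*(-3424) = (-3015 + (-15 + 2*361)) + 3424 = (-3015 + (-15 + 722)) + 3424 = (-3015 + 707) + 3424 = -2308 + 3424 = 1116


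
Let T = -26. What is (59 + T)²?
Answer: 1089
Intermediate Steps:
(59 + T)² = (59 - 26)² = 33² = 1089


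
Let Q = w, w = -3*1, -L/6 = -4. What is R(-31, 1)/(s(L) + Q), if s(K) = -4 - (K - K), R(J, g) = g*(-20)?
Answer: 20/7 ≈ 2.8571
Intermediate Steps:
L = 24 (L = -6*(-4) = 24)
R(J, g) = -20*g
w = -3
Q = -3
s(K) = -4 (s(K) = -4 - 1*0 = -4 + 0 = -4)
R(-31, 1)/(s(L) + Q) = (-20*1)/(-4 - 3) = -20/(-7) = -20*(-⅐) = 20/7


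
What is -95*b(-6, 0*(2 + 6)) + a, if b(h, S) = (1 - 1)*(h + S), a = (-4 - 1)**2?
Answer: 25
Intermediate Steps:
a = 25 (a = (-5)**2 = 25)
b(h, S) = 0 (b(h, S) = 0*(S + h) = 0)
-95*b(-6, 0*(2 + 6)) + a = -95*0 + 25 = 0 + 25 = 25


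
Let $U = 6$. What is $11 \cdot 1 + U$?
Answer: $17$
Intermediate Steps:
$11 \cdot 1 + U = 11 \cdot 1 + 6 = 11 + 6 = 17$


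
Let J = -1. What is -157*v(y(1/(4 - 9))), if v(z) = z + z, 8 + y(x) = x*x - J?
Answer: 54636/25 ≈ 2185.4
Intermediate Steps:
y(x) = -7 + x² (y(x) = -8 + (x*x - 1*(-1)) = -8 + (x² + 1) = -8 + (1 + x²) = -7 + x²)
v(z) = 2*z
-157*v(y(1/(4 - 9))) = -314*(-7 + (1/(4 - 9))²) = -314*(-7 + (1/(-5))²) = -314*(-7 + (-⅕)²) = -314*(-7 + 1/25) = -314*(-174)/25 = -157*(-348/25) = 54636/25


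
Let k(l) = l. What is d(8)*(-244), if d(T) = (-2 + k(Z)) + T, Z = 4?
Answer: -2440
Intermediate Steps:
d(T) = 2 + T (d(T) = (-2 + 4) + T = 2 + T)
d(8)*(-244) = (2 + 8)*(-244) = 10*(-244) = -2440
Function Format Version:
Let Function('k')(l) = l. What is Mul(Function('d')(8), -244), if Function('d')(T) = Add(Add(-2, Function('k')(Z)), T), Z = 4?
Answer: -2440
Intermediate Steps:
Function('d')(T) = Add(2, T) (Function('d')(T) = Add(Add(-2, 4), T) = Add(2, T))
Mul(Function('d')(8), -244) = Mul(Add(2, 8), -244) = Mul(10, -244) = -2440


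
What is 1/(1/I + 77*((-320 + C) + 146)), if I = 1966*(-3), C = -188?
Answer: -5898/164400853 ≈ -3.5876e-5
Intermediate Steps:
I = -5898
1/(1/I + 77*((-320 + C) + 146)) = 1/(1/(-5898) + 77*((-320 - 188) + 146)) = 1/(-1/5898 + 77*(-508 + 146)) = 1/(-1/5898 + 77*(-362)) = 1/(-1/5898 - 27874) = 1/(-164400853/5898) = -5898/164400853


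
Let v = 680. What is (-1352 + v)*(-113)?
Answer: 75936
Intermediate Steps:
(-1352 + v)*(-113) = (-1352 + 680)*(-113) = -672*(-113) = 75936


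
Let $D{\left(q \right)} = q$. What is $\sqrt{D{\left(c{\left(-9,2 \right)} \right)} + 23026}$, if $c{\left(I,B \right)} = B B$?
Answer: $7 \sqrt{470} \approx 151.76$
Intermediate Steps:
$c{\left(I,B \right)} = B^{2}$
$\sqrt{D{\left(c{\left(-9,2 \right)} \right)} + 23026} = \sqrt{2^{2} + 23026} = \sqrt{4 + 23026} = \sqrt{23030} = 7 \sqrt{470}$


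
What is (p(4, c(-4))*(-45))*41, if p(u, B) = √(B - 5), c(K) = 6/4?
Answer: -1845*I*√14/2 ≈ -3451.7*I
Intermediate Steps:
c(K) = 3/2 (c(K) = 6*(¼) = 3/2)
p(u, B) = √(-5 + B)
(p(4, c(-4))*(-45))*41 = (√(-5 + 3/2)*(-45))*41 = (√(-7/2)*(-45))*41 = ((I*√14/2)*(-45))*41 = -45*I*√14/2*41 = -1845*I*√14/2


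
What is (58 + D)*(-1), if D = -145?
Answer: 87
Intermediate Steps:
(58 + D)*(-1) = (58 - 145)*(-1) = -87*(-1) = 87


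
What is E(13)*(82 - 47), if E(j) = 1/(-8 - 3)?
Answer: -35/11 ≈ -3.1818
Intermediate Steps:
E(j) = -1/11 (E(j) = 1/(-11) = -1/11)
E(13)*(82 - 47) = -(82 - 47)/11 = -1/11*35 = -35/11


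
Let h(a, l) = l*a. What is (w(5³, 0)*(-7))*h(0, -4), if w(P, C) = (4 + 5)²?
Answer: 0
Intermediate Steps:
h(a, l) = a*l
w(P, C) = 81 (w(P, C) = 9² = 81)
(w(5³, 0)*(-7))*h(0, -4) = (81*(-7))*(0*(-4)) = -567*0 = 0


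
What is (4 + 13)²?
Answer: 289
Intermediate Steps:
(4 + 13)² = 17² = 289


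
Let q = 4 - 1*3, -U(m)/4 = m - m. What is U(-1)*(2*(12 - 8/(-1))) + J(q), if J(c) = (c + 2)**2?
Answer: 9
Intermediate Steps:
U(m) = 0 (U(m) = -4*(m - m) = -4*0 = 0)
q = 1 (q = 4 - 3 = 1)
J(c) = (2 + c)**2
U(-1)*(2*(12 - 8/(-1))) + J(q) = 0*(2*(12 - 8/(-1))) + (2 + 1)**2 = 0*(2*(12 - 8*(-1))) + 3**2 = 0*(2*(12 + 8)) + 9 = 0*(2*20) + 9 = 0*40 + 9 = 0 + 9 = 9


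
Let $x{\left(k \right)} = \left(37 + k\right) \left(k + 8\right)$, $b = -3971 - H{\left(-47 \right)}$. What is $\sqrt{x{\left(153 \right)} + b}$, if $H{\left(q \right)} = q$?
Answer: $\sqrt{26666} \approx 163.3$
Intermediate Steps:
$b = -3924$ ($b = -3971 - -47 = -3971 + 47 = -3924$)
$x{\left(k \right)} = \left(8 + k\right) \left(37 + k\right)$ ($x{\left(k \right)} = \left(37 + k\right) \left(8 + k\right) = \left(8 + k\right) \left(37 + k\right)$)
$\sqrt{x{\left(153 \right)} + b} = \sqrt{\left(296 + 153^{2} + 45 \cdot 153\right) - 3924} = \sqrt{\left(296 + 23409 + 6885\right) - 3924} = \sqrt{30590 - 3924} = \sqrt{26666}$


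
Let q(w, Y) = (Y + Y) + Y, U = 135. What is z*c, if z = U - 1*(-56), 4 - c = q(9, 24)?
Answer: -12988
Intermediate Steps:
q(w, Y) = 3*Y (q(w, Y) = 2*Y + Y = 3*Y)
c = -68 (c = 4 - 3*24 = 4 - 1*72 = 4 - 72 = -68)
z = 191 (z = 135 - 1*(-56) = 135 + 56 = 191)
z*c = 191*(-68) = -12988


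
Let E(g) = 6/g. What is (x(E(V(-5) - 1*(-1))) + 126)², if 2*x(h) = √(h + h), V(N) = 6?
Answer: (882 + √21)²/49 ≈ 16041.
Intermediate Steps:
x(h) = √2*√h/2 (x(h) = √(h + h)/2 = √(2*h)/2 = (√2*√h)/2 = √2*√h/2)
(x(E(V(-5) - 1*(-1))) + 126)² = (√2*√(6/(6 - 1*(-1)))/2 + 126)² = (√2*√(6/(6 + 1))/2 + 126)² = (√2*√(6/7)/2 + 126)² = (√2*(√42/7)/2 + 126)² = (√21/7 + 126)² = (126 + √21/7)²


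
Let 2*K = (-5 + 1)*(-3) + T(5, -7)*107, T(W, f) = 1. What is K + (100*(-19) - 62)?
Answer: -3805/2 ≈ -1902.5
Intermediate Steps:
K = 119/2 (K = ((-5 + 1)*(-3) + 1*107)/2 = (-4*(-3) + 107)/2 = (12 + 107)/2 = (½)*119 = 119/2 ≈ 59.500)
K + (100*(-19) - 62) = 119/2 + (100*(-19) - 62) = 119/2 + (-1900 - 62) = 119/2 - 1962 = -3805/2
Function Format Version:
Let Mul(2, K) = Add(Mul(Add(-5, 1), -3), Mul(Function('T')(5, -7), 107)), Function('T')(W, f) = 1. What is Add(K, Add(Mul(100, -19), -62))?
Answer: Rational(-3805, 2) ≈ -1902.5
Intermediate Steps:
K = Rational(119, 2) (K = Mul(Rational(1, 2), Add(Mul(Add(-5, 1), -3), Mul(1, 107))) = Mul(Rational(1, 2), Add(Mul(-4, -3), 107)) = Mul(Rational(1, 2), Add(12, 107)) = Mul(Rational(1, 2), 119) = Rational(119, 2) ≈ 59.500)
Add(K, Add(Mul(100, -19), -62)) = Add(Rational(119, 2), Add(Mul(100, -19), -62)) = Add(Rational(119, 2), Add(-1900, -62)) = Add(Rational(119, 2), -1962) = Rational(-3805, 2)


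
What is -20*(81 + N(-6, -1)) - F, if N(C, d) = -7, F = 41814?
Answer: -43294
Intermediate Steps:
-20*(81 + N(-6, -1)) - F = -20*(81 - 7) - 1*41814 = -20*74 - 41814 = -1480 - 41814 = -43294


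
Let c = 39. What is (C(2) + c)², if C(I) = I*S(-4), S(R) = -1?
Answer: 1369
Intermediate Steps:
C(I) = -I (C(I) = I*(-1) = -I)
(C(2) + c)² = (-1*2 + 39)² = (-2 + 39)² = 37² = 1369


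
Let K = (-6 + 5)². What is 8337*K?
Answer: 8337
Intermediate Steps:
K = 1 (K = (-1)² = 1)
8337*K = 8337*1 = 8337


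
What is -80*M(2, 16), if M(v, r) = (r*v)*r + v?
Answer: -41120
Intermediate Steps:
M(v, r) = v + v*r² (M(v, r) = v*r² + v = v + v*r²)
-80*M(2, 16) = -160*(1 + 16²) = -160*(1 + 256) = -160*257 = -80*514 = -41120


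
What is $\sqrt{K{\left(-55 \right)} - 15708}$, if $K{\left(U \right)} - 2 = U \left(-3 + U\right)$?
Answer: $2 i \sqrt{3129} \approx 111.87 i$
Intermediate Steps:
$K{\left(U \right)} = 2 + U \left(-3 + U\right)$
$\sqrt{K{\left(-55 \right)} - 15708} = \sqrt{\left(2 + \left(-55\right)^{2} - -165\right) - 15708} = \sqrt{\left(2 + 3025 + 165\right) - 15708} = \sqrt{3192 - 15708} = \sqrt{-12516} = 2 i \sqrt{3129}$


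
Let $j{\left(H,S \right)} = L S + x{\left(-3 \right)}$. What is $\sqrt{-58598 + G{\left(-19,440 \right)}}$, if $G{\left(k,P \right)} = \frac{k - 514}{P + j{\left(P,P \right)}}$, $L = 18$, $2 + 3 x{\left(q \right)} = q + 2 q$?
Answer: $\frac{i \sqrt{36826232170409}}{25069} \approx 242.07 i$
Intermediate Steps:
$x{\left(q \right)} = - \frac{2}{3} + q$ ($x{\left(q \right)} = - \frac{2}{3} + \frac{q + 2 q}{3} = - \frac{2}{3} + \frac{3 q}{3} = - \frac{2}{3} + q$)
$j{\left(H,S \right)} = - \frac{11}{3} + 18 S$ ($j{\left(H,S \right)} = 18 S - \frac{11}{3} = - \frac{11}{3} + 18 S$)
$G{\left(k,P \right)} = \frac{-514 + k}{- \frac{11}{3} + 19 P}$ ($G{\left(k,P \right)} = \frac{k - 514}{P + \left(- \frac{11}{3} + 18 P\right)} = \frac{-514 + k}{- \frac{11}{3} + 19 P}$)
$\sqrt{-58598 + G{\left(-19,440 \right)}} = \sqrt{-58598 + \frac{3 \left(-514 - 19\right)}{-11 + 57 \cdot 440}} = \sqrt{-58598 + 3 \frac{1}{-11 + 25080} \left(-533\right)} = \sqrt{-58598 + 3 \cdot \frac{1}{25069} \left(-533\right)} = \sqrt{-58598 - \frac{1599}{25069}} = \sqrt{- \frac{1468994861}{25069}} = \frac{i \sqrt{36826232170409}}{25069}$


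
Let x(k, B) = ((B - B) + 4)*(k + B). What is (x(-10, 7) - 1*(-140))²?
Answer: 16384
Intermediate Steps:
x(k, B) = 4*B + 4*k (x(k, B) = (0 + 4)*(B + k) = 4*(B + k) = 4*B + 4*k)
(x(-10, 7) - 1*(-140))² = ((4*7 + 4*(-10)) - 1*(-140))² = ((28 - 40) + 140)² = (-12 + 140)² = 128² = 16384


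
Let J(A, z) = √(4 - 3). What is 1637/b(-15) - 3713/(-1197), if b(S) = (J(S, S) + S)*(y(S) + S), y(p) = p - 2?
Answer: 73937/10944 ≈ 6.7559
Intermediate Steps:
y(p) = -2 + p
J(A, z) = 1 (J(A, z) = √1 = 1)
b(S) = (1 + S)*(-2 + 2*S) (b(S) = (1 + S)*((-2 + S) + S) = (1 + S)*(-2 + 2*S))
1637/b(-15) - 3713/(-1197) = 1637/(-2 + 2*(-15)²) - 3713/(-1197) = 1637/(-2 + 2*225) - 3713*(-1/1197) = 1637/(-2 + 450) + 3713/1197 = 1637/448 + 3713/1197 = 73937/10944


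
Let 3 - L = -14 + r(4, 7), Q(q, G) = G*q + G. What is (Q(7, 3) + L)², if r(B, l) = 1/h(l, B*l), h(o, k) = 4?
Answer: 26569/16 ≈ 1660.6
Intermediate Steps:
Q(q, G) = G + G*q
r(B, l) = ¼ (r(B, l) = 1/4 = ¼)
L = 67/4 (L = 3 - (-14 + ¼) = 3 - 1*(-55/4) = 3 + 55/4 = 67/4 ≈ 16.750)
(Q(7, 3) + L)² = (3*(1 + 7) + 67/4)² = (3*8 + 67/4)² = (24 + 67/4)² = (163/4)² = 26569/16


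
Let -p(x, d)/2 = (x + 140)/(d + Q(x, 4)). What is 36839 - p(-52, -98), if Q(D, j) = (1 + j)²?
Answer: 2689071/73 ≈ 36837.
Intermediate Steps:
p(x, d) = -2*(140 + x)/(25 + d) (p(x, d) = -2*(x + 140)/(d + (1 + 4)²) = -2*(140 + x)/(d + 5²) = -2*(140 + x)/(d + 25) = -2*(140 + x)/(25 + d))
36839 - p(-52, -98) = 36839 - 2*(-140 - 1*(-52))/(25 - 98) = 36839 - 2*(-140 + 52)/(-73) = 36839 - 2*(-1)*(-88)/73 = 36839 - 1*176/73 = 36839 - 176/73 = 2689071/73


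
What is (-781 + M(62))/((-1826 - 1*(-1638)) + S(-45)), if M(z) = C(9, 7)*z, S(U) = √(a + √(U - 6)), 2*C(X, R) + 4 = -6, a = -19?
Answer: 1091/(188 - √(-19 + I*√51)) ≈ 5.8249 + 0.13793*I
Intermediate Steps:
C(X, R) = -5 (C(X, R) = -2 + (½)*(-6) = -2 - 3 = -5)
S(U) = √(-19 + √(-6 + U)) (S(U) = √(-19 + √(U - 6)) = √(-19 + √(-6 + U)))
M(z) = -5*z
(-781 + M(62))/((-1826 - 1*(-1638)) + S(-45)) = (-781 - 5*62)/((-1826 - 1*(-1638)) + √(-19 + √(-6 - 45))) = (-781 - 310)/((-1826 + 1638) + √(-19 + √(-51))) = -1091/(-188 + √(-19 + I*√51))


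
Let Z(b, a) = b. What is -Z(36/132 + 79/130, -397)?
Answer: -1259/1430 ≈ -0.88042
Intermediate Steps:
-Z(36/132 + 79/130, -397) = -(36/132 + 79/130) = -(36*(1/132) + 79*(1/130)) = -(3/11 + 79/130) = -1*1259/1430 = -1259/1430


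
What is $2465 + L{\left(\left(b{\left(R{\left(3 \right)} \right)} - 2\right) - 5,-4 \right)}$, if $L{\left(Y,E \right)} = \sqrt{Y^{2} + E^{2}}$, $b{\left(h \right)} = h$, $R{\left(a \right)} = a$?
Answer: $2465 + 4 \sqrt{2} \approx 2470.7$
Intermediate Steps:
$L{\left(Y,E \right)} = \sqrt{E^{2} + Y^{2}}$
$2465 + L{\left(\left(b{\left(R{\left(3 \right)} \right)} - 2\right) - 5,-4 \right)} = 2465 + \sqrt{\left(-4\right)^{2} + \left(\left(3 - 2\right) - 5\right)^{2}} = 2465 + \sqrt{16 + \left(1 - 5\right)^{2}} = 2465 + \sqrt{16 + \left(-4\right)^{2}} = 2465 + \sqrt{16 + 16} = 2465 + \sqrt{32} = 2465 + 4 \sqrt{2}$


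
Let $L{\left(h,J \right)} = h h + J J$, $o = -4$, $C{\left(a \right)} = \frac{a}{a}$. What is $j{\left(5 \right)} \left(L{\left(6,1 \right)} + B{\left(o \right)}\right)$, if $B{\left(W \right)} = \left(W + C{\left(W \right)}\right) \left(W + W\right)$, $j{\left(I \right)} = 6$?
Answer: $366$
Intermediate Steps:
$C{\left(a \right)} = 1$
$L{\left(h,J \right)} = J^{2} + h^{2}$ ($L{\left(h,J \right)} = h^{2} + J^{2} = J^{2} + h^{2}$)
$B{\left(W \right)} = 2 W \left(1 + W\right)$ ($B{\left(W \right)} = \left(W + 1\right) \left(W + W\right) = \left(1 + W\right) 2 W = 2 W \left(1 + W\right)$)
$j{\left(5 \right)} \left(L{\left(6,1 \right)} + B{\left(o \right)}\right) = 6 \left(\left(1^{2} + 6^{2}\right) + 2 \left(-4\right) \left(1 - 4\right)\right) = 6 \left(\left(1 + 36\right) + 2 \left(-4\right) \left(-3\right)\right) = 6 \left(37 + 24\right) = 6 \cdot 61 = 366$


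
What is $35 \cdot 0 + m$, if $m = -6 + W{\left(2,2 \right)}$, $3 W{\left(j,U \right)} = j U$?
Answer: $- \frac{14}{3} \approx -4.6667$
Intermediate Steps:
$W{\left(j,U \right)} = \frac{U j}{3}$ ($W{\left(j,U \right)} = \frac{j U}{3} = \frac{U j}{3}$)
$m = - \frac{14}{3}$ ($m = -6 + \frac{1}{3} \cdot 2 \cdot 2 = -6 + \frac{4}{3} = - \frac{14}{3} \approx -4.6667$)
$35 \cdot 0 + m = 35 \cdot 0 - \frac{14}{3} = 0 - \frac{14}{3} = - \frac{14}{3}$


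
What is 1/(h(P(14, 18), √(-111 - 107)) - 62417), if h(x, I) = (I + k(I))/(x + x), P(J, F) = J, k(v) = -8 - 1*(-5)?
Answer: -48935012/3054381887259 - 28*I*√218/3054381887259 ≈ -1.6021e-5 - 1.3535e-10*I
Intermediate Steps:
k(v) = -3 (k(v) = -8 + 5 = -3)
h(x, I) = (-3 + I)/(2*x) (h(x, I) = (I - 3)/(x + x) = (-3 + I)/((2*x)) = (-3 + I)*(1/(2*x)) = (-3 + I)/(2*x))
1/(h(P(14, 18), √(-111 - 107)) - 62417) = 1/((½)*(-3 + √(-111 - 107))/14 - 62417) = 1/((½)*(1/14)*(-3 + √(-218)) - 62417) = 1/((½)*(1/14)*(-3 + I*√218) - 62417) = 1/((-3/28 + I*√218/28) - 62417) = 1/(-1747679/28 + I*√218/28)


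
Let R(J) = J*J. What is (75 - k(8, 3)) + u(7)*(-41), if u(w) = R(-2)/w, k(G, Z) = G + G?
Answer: 249/7 ≈ 35.571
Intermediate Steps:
k(G, Z) = 2*G
R(J) = J**2
u(w) = 4/w (u(w) = (-2)**2/w = 4/w)
(75 - k(8, 3)) + u(7)*(-41) = (75 - 2*8) + (4/7)*(-41) = (75 - 1*16) + (4*(1/7))*(-41) = (75 - 16) + (4/7)*(-41) = 59 - 164/7 = 249/7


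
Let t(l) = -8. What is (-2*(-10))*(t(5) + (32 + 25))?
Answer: 980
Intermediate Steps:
(-2*(-10))*(t(5) + (32 + 25)) = (-2*(-10))*(-8 + (32 + 25)) = 20*(-8 + 57) = 20*49 = 980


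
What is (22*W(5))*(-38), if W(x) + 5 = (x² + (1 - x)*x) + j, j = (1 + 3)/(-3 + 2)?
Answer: 3344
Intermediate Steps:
j = -4 (j = 4/(-1) = 4*(-1) = -4)
W(x) = -9 + x² + x*(1 - x) (W(x) = -5 + ((x² + (1 - x)*x) - 4) = -5 + ((x² + x*(1 - x)) - 4) = -5 + (-4 + x² + x*(1 - x)) = -9 + x² + x*(1 - x))
(22*W(5))*(-38) = (22*(-9 + 5))*(-38) = (22*(-4))*(-38) = -88*(-38) = 3344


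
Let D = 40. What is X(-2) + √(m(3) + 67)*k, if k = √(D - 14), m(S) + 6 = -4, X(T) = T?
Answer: -2 + √1482 ≈ 36.497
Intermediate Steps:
m(S) = -10 (m(S) = -6 - 4 = -10)
k = √26 (k = √(40 - 14) = √26 ≈ 5.0990)
X(-2) + √(m(3) + 67)*k = -2 + √(-10 + 67)*√26 = -2 + √57*√26 = -2 + √1482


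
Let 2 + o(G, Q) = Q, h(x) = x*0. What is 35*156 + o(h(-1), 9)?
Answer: 5467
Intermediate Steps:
h(x) = 0
o(G, Q) = -2 + Q
35*156 + o(h(-1), 9) = 35*156 + (-2 + 9) = 5460 + 7 = 5467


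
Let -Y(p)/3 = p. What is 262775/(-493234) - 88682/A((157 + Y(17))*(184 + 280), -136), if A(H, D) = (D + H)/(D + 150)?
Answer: -39078892152/1512008827 ≈ -25.846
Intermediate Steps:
Y(p) = -3*p
A(H, D) = (D + H)/(150 + D)
262775/(-493234) - 88682/A((157 + Y(17))*(184 + 280), -136) = 262775/(-493234) - 88682*(150 - 136)/(-136 + (157 - 3*17)*(184 + 280)) = 262775*(-1/493234) - 88682*14/(-136 + (157 - 51)*464) = -262775/493234 - 88682*14/(-136 + 106*464) = -262775/493234 - 88682*14/(-136 + 49184) = -262775/493234 - 88682/((1/14)*49048) = -262775/493234 - 88682/24524/7 = -262775/493234 - 88682*7/24524 = -262775/493234 - 310387/12262 = -39078892152/1512008827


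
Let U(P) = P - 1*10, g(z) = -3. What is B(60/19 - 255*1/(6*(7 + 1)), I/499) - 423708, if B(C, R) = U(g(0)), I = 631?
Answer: -423721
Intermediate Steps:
U(P) = -10 + P (U(P) = P - 10 = -10 + P)
B(C, R) = -13 (B(C, R) = -10 - 3 = -13)
B(60/19 - 255*1/(6*(7 + 1)), I/499) - 423708 = -13 - 423708 = -423721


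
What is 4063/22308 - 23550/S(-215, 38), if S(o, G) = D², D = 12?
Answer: -2429483/14872 ≈ -163.36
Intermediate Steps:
S(o, G) = 144 (S(o, G) = 12² = 144)
4063/22308 - 23550/S(-215, 38) = 4063/22308 - 23550/144 = 4063*(1/22308) - 23550*1/144 = 4063/22308 - 3925/24 = -2429483/14872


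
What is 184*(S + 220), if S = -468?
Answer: -45632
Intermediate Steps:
184*(S + 220) = 184*(-468 + 220) = 184*(-248) = -45632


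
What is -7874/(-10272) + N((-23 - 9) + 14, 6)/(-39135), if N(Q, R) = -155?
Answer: 10324705/13399824 ≈ 0.77051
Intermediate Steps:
-7874/(-10272) + N((-23 - 9) + 14, 6)/(-39135) = -7874/(-10272) - 155/(-39135) = -7874*(-1/10272) - 155*(-1/39135) = 3937/5136 + 31/7827 = 10324705/13399824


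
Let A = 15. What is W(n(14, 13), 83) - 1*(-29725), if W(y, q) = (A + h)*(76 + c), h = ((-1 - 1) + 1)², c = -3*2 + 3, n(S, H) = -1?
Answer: 30893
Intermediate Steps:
c = -3 (c = -6 + 3 = -3)
h = 1 (h = (-2 + 1)² = (-1)² = 1)
W(y, q) = 1168 (W(y, q) = (15 + 1)*(76 - 3) = 16*73 = 1168)
W(n(14, 13), 83) - 1*(-29725) = 1168 - 1*(-29725) = 1168 + 29725 = 30893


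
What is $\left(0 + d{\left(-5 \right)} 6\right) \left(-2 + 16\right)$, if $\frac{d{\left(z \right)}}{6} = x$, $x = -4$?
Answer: $-2016$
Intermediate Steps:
$d{\left(z \right)} = -24$ ($d{\left(z \right)} = 6 \left(-4\right) = -24$)
$\left(0 + d{\left(-5 \right)} 6\right) \left(-2 + 16\right) = \left(0 - 144\right) \left(-2 + 16\right) = \left(0 - 144\right) 14 = \left(-144\right) 14 = -2016$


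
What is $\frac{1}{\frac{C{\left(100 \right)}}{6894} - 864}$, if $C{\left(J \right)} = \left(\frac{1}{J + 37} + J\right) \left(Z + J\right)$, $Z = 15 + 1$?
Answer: $- \frac{157413}{135739946} \approx -0.0011597$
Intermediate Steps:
$Z = 16$
$C{\left(J \right)} = \left(16 + J\right) \left(J + \frac{1}{37 + J}\right)$ ($C{\left(J \right)} = \left(\frac{1}{J + 37} + J\right) \left(16 + J\right) = \left(\frac{1}{37 + J} + J\right) \left(16 + J\right) = \left(J + \frac{1}{37 + J}\right) \left(16 + J\right) = \left(16 + J\right) \left(J + \frac{1}{37 + J}\right)$)
$\frac{1}{\frac{C{\left(100 \right)}}{6894} - 864} = \frac{1}{\frac{\frac{1}{37 + 100} \left(16 + 100^{3} + 53 \cdot 100^{2} + 593 \cdot 100\right)}{6894} - 864} = \frac{1}{\frac{16 + 1000000 + 53 \cdot 10000 + 59300}{137} \cdot \frac{1}{6894} - 864} = \frac{1}{\frac{16 + 1000000 + 530000 + 59300}{137} \cdot \frac{1}{6894} - 864} = \frac{1}{\frac{1}{137} \cdot 1589316 \cdot \frac{1}{6894} - 864} = \frac{1}{\frac{1589316}{137} \cdot \frac{1}{6894} - 864} = \frac{1}{\frac{264886}{157413} - 864} = \frac{1}{- \frac{135739946}{157413}} = - \frac{157413}{135739946}$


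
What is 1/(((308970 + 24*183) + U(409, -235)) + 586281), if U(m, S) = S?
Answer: 1/899408 ≈ 1.1118e-6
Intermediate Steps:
1/(((308970 + 24*183) + U(409, -235)) + 586281) = 1/(((308970 + 24*183) - 235) + 586281) = 1/(((308970 + 4392) - 235) + 586281) = 1/((313362 - 235) + 586281) = 1/(313127 + 586281) = 1/899408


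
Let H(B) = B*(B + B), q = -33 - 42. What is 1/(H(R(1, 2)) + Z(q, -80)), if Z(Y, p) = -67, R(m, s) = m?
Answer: -1/65 ≈ -0.015385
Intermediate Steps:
q = -75
H(B) = 2*B² (H(B) = B*(2*B) = 2*B²)
1/(H(R(1, 2)) + Z(q, -80)) = 1/(2*1² - 67) = 1/(2*1 - 67) = 1/(2 - 67) = 1/(-65) = -1/65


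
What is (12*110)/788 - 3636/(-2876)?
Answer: 416343/141643 ≈ 2.9394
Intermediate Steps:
(12*110)/788 - 3636/(-2876) = 1320*(1/788) - 3636*(-1/2876) = 330/197 + 909/719 = 416343/141643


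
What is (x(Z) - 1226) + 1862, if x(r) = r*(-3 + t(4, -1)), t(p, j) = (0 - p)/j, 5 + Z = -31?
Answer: 600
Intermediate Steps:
Z = -36 (Z = -5 - 31 = -36)
t(p, j) = -p/j (t(p, j) = (-p)/j = -p/j)
x(r) = r (x(r) = r*(-3 - 1*4/(-1)) = r*(-3 - 1*4*(-1)) = r*(-3 + 4) = r*1 = r)
(x(Z) - 1226) + 1862 = (-36 - 1226) + 1862 = -1262 + 1862 = 600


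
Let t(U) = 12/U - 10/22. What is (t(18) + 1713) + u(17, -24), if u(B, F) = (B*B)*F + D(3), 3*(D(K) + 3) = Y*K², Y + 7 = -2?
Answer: -173342/33 ≈ -5252.8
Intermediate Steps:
Y = -9 (Y = -7 - 2 = -9)
t(U) = -5/11 + 12/U (t(U) = 12/U - 10*1/22 = 12/U - 5/11 = -5/11 + 12/U)
D(K) = -3 - 3*K² (D(K) = -3 + (-9*K²)/3 = -3 - 3*K²)
u(B, F) = -30 + F*B² (u(B, F) = (B*B)*F + (-3 - 3*3²) = B²*F + (-3 - 3*9) = F*B² + (-3 - 27) = F*B² - 30 = -30 + F*B²)
(t(18) + 1713) + u(17, -24) = ((-5/11 + 12/18) + 1713) + (-30 - 24*17²) = ((-5/11 + 12*(1/18)) + 1713) + (-30 - 24*289) = ((-5/11 + ⅔) + 1713) + (-30 - 6936) = (7/33 + 1713) - 6966 = 56536/33 - 6966 = -173342/33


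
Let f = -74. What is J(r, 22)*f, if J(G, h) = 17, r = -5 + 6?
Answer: -1258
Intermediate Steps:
r = 1
J(r, 22)*f = 17*(-74) = -1258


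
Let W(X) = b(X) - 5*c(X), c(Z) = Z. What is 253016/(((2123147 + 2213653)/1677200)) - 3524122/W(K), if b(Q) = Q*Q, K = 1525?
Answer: 614779730863319/6282939000 ≈ 97849.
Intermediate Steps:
b(Q) = Q**2
W(X) = X**2 - 5*X
253016/(((2123147 + 2213653)/1677200)) - 3524122/W(K) = 253016/(((2123147 + 2213653)/1677200)) - 3524122*1/(1525*(-5 + 1525)) = 253016/((4336800*(1/1677200))) - 3524122/(1525*1520) = 253016/(10842/4193) - 3524122/2318000 = 253016*(4193/10842) - 3524122*1/2318000 = 530448044/5421 - 1762061/1159000 = 614779730863319/6282939000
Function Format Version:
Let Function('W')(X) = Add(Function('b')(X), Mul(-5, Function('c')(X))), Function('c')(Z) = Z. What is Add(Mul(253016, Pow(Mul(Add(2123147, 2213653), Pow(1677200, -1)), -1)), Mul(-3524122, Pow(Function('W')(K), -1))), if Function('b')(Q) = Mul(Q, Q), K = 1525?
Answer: Rational(614779730863319, 6282939000) ≈ 97849.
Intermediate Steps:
Function('b')(Q) = Pow(Q, 2)
Function('W')(X) = Add(Pow(X, 2), Mul(-5, X))
Add(Mul(253016, Pow(Mul(Add(2123147, 2213653), Pow(1677200, -1)), -1)), Mul(-3524122, Pow(Function('W')(K), -1))) = Add(Mul(253016, Pow(Mul(Add(2123147, 2213653), Pow(1677200, -1)), -1)), Mul(-3524122, Pow(Mul(1525, Add(-5, 1525)), -1))) = Add(Mul(253016, Pow(Mul(4336800, Rational(1, 1677200)), -1)), Mul(-3524122, Pow(Mul(1525, 1520), -1))) = Add(Mul(253016, Pow(Rational(10842, 4193), -1)), Mul(-3524122, Pow(2318000, -1))) = Add(Mul(253016, Rational(4193, 10842)), Mul(-3524122, Rational(1, 2318000))) = Add(Rational(530448044, 5421), Rational(-1762061, 1159000)) = Rational(614779730863319, 6282939000)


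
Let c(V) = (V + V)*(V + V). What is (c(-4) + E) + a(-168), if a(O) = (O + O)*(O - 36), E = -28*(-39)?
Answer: 69700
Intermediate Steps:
E = 1092
c(V) = 4*V**2 (c(V) = (2*V)*(2*V) = 4*V**2)
a(O) = 2*O*(-36 + O) (a(O) = (2*O)*(-36 + O) = 2*O*(-36 + O))
(c(-4) + E) + a(-168) = (4*(-4)**2 + 1092) + 2*(-168)*(-36 - 168) = (4*16 + 1092) + 2*(-168)*(-204) = (64 + 1092) + 68544 = 1156 + 68544 = 69700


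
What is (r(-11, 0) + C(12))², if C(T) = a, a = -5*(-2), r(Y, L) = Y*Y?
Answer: 17161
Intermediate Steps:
r(Y, L) = Y²
a = 10
C(T) = 10
(r(-11, 0) + C(12))² = ((-11)² + 10)² = (121 + 10)² = 131² = 17161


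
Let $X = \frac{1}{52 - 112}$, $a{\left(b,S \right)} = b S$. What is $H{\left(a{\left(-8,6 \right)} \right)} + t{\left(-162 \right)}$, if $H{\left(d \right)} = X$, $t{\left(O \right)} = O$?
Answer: $- \frac{9721}{60} \approx -162.02$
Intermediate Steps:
$a{\left(b,S \right)} = S b$
$X = - \frac{1}{60}$ ($X = \frac{1}{-60} = - \frac{1}{60} \approx -0.016667$)
$H{\left(d \right)} = - \frac{1}{60}$
$H{\left(a{\left(-8,6 \right)} \right)} + t{\left(-162 \right)} = - \frac{1}{60} - 162 = - \frac{9721}{60}$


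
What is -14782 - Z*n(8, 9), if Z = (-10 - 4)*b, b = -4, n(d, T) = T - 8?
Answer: -14838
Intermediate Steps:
n(d, T) = -8 + T
Z = 56 (Z = (-10 - 4)*(-4) = -14*(-4) = 56)
-14782 - Z*n(8, 9) = -14782 - 56*(-8 + 9) = -14782 - 56 = -14838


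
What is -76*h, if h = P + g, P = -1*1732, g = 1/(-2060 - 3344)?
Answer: 177834851/1351 ≈ 1.3163e+5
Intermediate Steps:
g = -1/5404 (g = 1/(-5404) = -1/5404 ≈ -0.00018505)
P = -1732
h = -9359729/5404 (h = -1732 - 1/5404 = -9359729/5404 ≈ -1732.0)
-76*h = -76*(-9359729/5404) = 177834851/1351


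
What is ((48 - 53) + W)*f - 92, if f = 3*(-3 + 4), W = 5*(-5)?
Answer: -182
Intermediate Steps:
W = -25
f = 3 (f = 3*1 = 3)
((48 - 53) + W)*f - 92 = ((48 - 53) - 25)*3 - 92 = (-5 - 25)*3 - 92 = -30*3 - 92 = -90 - 92 = -182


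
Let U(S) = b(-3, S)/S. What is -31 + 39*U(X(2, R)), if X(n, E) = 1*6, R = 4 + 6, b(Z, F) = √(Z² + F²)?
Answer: -31 + 39*√5/2 ≈ 12.603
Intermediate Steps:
b(Z, F) = √(F² + Z²)
R = 10
X(n, E) = 6
U(S) = √(9 + S²)/S (U(S) = √(S² + (-3)²)/S = √(S² + 9)/S = √(9 + S²)/S)
-31 + 39*U(X(2, R)) = -31 + 39*(√(9 + 6²)/6) = -31 + 39*(√(9 + 36)/6) = -31 + 39*(√45/6) = -31 + 39*((3*√5)/6) = -31 + 39*(√5/2) = -31 + 39*√5/2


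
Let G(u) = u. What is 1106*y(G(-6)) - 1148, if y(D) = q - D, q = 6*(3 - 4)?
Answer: -1148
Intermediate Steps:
q = -6 (q = 6*(-1) = -6)
y(D) = -6 - D
1106*y(G(-6)) - 1148 = 1106*(-6 - 1*(-6)) - 1148 = 1106*(-6 + 6) - 1148 = 1106*0 - 1148 = 0 - 1148 = -1148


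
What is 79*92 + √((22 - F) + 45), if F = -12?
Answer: 7268 + √79 ≈ 7276.9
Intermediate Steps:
79*92 + √((22 - F) + 45) = 79*92 + √((22 - 1*(-12)) + 45) = 7268 + √((22 + 12) + 45) = 7268 + √(34 + 45) = 7268 + √79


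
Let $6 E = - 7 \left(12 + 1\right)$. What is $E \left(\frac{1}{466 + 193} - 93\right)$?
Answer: $\frac{2788513}{1977} \approx 1410.5$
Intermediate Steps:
$E = - \frac{91}{6}$ ($E = \frac{\left(-7\right) \left(12 + 1\right)}{6} = \frac{\left(-7\right) 13}{6} = \frac{1}{6} \left(-91\right) = - \frac{91}{6} \approx -15.167$)
$E \left(\frac{1}{466 + 193} - 93\right) = - \frac{91 \left(\frac{1}{466 + 193} - 93\right)}{6} = - \frac{91 \left(\frac{1}{659} - 93\right)}{6} = \left(- \frac{91}{6}\right) \left(- \frac{61286}{659}\right) = \frac{2788513}{1977}$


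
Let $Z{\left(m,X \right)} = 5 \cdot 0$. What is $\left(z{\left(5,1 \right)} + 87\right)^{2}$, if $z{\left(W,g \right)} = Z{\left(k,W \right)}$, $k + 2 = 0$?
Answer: $7569$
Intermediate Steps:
$k = -2$ ($k = -2 + 0 = -2$)
$Z{\left(m,X \right)} = 0$
$z{\left(W,g \right)} = 0$
$\left(z{\left(5,1 \right)} + 87\right)^{2} = \left(0 + 87\right)^{2} = 87^{2} = 7569$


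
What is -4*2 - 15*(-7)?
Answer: 97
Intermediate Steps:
-4*2 - 15*(-7) = -8 + 105 = 97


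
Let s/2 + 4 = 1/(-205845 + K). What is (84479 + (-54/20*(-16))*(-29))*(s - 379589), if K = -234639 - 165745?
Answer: -19152238663282533/606229 ≈ -3.1592e+10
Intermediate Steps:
K = -400384
s = -4849834/606229 (s = -8 + 2/(-205845 - 400384) = -8 + 2/(-606229) = -8 + 2*(-1/606229) = -8 - 2/606229 = -4849834/606229 ≈ -8.0000)
(84479 + (-54/20*(-16))*(-29))*(s - 379589) = (84479 + (-54/20*(-16))*(-29))*(-4849834/606229 - 379589) = (84479 + (-54*1/20*(-16))*(-29))*(-230122709715/606229) = (84479 - 27/10*(-16)*(-29))*(-230122709715/606229) = (84479 + (216/5)*(-29))*(-230122709715/606229) = (84479 - 6264/5)*(-230122709715/606229) = (416131/5)*(-230122709715/606229) = -19152238663282533/606229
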